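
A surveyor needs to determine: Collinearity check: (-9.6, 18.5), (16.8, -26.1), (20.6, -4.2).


Cross product: (16.8-(-9.6))*((-4.2)-18.5) - ((-26.1)-18.5)*(20.6-(-9.6))
= 747.64

No, not collinear


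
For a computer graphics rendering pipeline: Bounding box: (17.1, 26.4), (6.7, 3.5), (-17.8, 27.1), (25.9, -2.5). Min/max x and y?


x range: [-17.8, 25.9]
y range: [-2.5, 27.1]
Bounding box: (-17.8,-2.5) to (25.9,27.1)

(-17.8,-2.5) to (25.9,27.1)


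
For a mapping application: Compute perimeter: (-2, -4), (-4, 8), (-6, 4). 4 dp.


Sides: (-2, -4)->(-4, 8): sqrt(148) = 12.165525, (-4, 8)->(-6, 4): sqrt(20) = 4.472136, (-6, 4)->(-2, -4): sqrt(80) = 8.944272
Sum = 25.581933
Perimeter = 25.5819

25.5819


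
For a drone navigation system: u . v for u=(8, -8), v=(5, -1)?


u . v = u_x*v_x + u_y*v_y = 8*5 + (-8)*(-1)
= 40 + 8 = 48

48


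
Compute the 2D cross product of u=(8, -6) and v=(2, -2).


u x v = u_x*v_y - u_y*v_x = 8*(-2) - (-6)*2
= (-16) - (-12) = -4

-4


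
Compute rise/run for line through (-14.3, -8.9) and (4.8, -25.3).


slope = (y2-y1)/(x2-x1) = ((-25.3)-(-8.9))/(4.8-(-14.3)) = (-16.4)/19.1 = -0.8586

-0.8586


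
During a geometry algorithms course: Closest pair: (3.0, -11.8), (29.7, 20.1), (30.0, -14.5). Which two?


d(P0,P1) = 41.5993, d(P0,P2) = 27.1347, d(P1,P2) = 34.6013
Closest: P0 and P2

Closest pair: (3.0, -11.8) and (30.0, -14.5), distance = 27.1347


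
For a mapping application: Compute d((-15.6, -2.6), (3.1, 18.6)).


dx=18.7, dy=21.2
d^2 = 18.7^2 + 21.2^2 = 799.13
d = sqrt(799.13) = 28.2689

28.2689


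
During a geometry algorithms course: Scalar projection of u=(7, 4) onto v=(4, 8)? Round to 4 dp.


u.v = 60, |v| = sqrt(80) = 8.9443
Scalar projection = u.v / |v| = 60 / sqrt(80) = 6.7082

6.7082


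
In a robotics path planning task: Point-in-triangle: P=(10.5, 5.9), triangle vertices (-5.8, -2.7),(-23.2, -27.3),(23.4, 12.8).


Cross products: AB x AP = 251.34, BC x BP = 195.75, CA x CP = 1.53
All same sign? yes

Yes, inside


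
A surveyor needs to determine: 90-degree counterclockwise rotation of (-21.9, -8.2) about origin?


90° CCW: (x,y) -> (-y, x)
(-21.9,-8.2) -> (8.2, -21.9)

(8.2, -21.9)


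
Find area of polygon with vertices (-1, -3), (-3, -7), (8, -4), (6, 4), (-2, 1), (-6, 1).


Shoelace sum: ((-1)*(-7) - (-3)*(-3)) + ((-3)*(-4) - 8*(-7)) + (8*4 - 6*(-4)) + (6*1 - (-2)*4) + ((-2)*1 - (-6)*1) + ((-6)*(-3) - (-1)*1)
= 159
Area = |159|/2 = 79.5

79.5


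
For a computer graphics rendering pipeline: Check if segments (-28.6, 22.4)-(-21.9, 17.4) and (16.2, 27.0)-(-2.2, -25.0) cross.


Cross products: d1=-2244.96, d2=-1804.56, d3=254.82, d4=-185.58
d1*d2 < 0 and d3*d4 < 0? no

No, they don't intersect


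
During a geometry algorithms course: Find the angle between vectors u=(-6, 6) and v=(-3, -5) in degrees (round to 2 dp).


u.v = -12, |u| = sqrt(72) = 8.4853, |v| = sqrt(34) = 5.831
cos(theta) = u.v/(|u||v|) = -12/sqrt(2448) = -0.242536
theta = acos(-0.242536) = 104.04 degrees

104.04 degrees


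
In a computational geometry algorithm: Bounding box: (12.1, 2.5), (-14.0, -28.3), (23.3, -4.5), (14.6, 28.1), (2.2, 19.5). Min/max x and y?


x range: [-14, 23.3]
y range: [-28.3, 28.1]
Bounding box: (-14,-28.3) to (23.3,28.1)

(-14,-28.3) to (23.3,28.1)


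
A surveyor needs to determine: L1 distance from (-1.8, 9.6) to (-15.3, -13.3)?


|(-1.8)-(-15.3)| + |9.6-(-13.3)| = 13.5 + 22.9 = 36.4

36.4


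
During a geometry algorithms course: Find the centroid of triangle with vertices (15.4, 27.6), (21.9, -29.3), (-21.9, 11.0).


Centroid = ((x_A+x_B+x_C)/3, (y_A+y_B+y_C)/3)
= ((15.4+21.9+(-21.9))/3, (27.6+(-29.3)+11)/3)
= (5.1333, 3.1)

(5.1333, 3.1)


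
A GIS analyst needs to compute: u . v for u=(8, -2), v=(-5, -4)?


u . v = u_x*v_x + u_y*v_y = 8*(-5) + (-2)*(-4)
= (-40) + 8 = -32

-32


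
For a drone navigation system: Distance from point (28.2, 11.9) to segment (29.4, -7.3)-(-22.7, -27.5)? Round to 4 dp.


Project P onto AB: t = 0 (clamped to [0,1])
Closest point on segment: (29.4, -7.3)
Distance: 19.2375

19.2375


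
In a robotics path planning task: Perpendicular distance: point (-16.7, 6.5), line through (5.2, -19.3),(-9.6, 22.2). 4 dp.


|cross product| = 527.01
|line direction| = sqrt(1941.29) = 44.0601
Distance = 527.01/sqrt(1941.29) = 11.9612

11.9612


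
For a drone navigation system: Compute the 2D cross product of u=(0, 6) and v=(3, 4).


u x v = u_x*v_y - u_y*v_x = 0*4 - 6*3
= 0 - 18 = -18

-18


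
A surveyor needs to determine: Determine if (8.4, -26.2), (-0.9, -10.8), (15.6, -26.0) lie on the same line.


Cross product: ((-0.9)-8.4)*((-26)-(-26.2)) - ((-10.8)-(-26.2))*(15.6-8.4)
= -112.74

No, not collinear


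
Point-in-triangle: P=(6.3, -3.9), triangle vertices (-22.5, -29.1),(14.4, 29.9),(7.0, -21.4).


Cross products: AB x AP = -769.32, BC x BP = -165.41, CA x CP = -521.64
All same sign? yes

Yes, inside


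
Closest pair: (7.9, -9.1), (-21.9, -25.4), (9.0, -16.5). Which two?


d(P0,P1) = 33.9666, d(P0,P2) = 7.4813, d(P1,P2) = 32.1562
Closest: P0 and P2

Closest pair: (7.9, -9.1) and (9.0, -16.5), distance = 7.4813


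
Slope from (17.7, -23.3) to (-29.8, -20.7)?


slope = (y2-y1)/(x2-x1) = ((-20.7)-(-23.3))/((-29.8)-17.7) = 2.6/(-47.5) = -0.0547

-0.0547


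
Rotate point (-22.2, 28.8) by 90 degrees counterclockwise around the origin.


90° CCW: (x,y) -> (-y, x)
(-22.2,28.8) -> (-28.8, -22.2)

(-28.8, -22.2)


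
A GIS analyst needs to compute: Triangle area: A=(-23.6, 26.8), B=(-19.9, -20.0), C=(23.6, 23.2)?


Area = |x_A(y_B-y_C) + x_B(y_C-y_A) + x_C(y_A-y_B)|/2
= |1019.52 + 71.64 + 1104.48|/2
= 2195.64/2 = 1097.82

1097.82


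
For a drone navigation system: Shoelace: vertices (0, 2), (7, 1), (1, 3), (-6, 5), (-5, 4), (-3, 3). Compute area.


Shoelace sum: (0*1 - 7*2) + (7*3 - 1*1) + (1*5 - (-6)*3) + ((-6)*4 - (-5)*5) + ((-5)*3 - (-3)*4) + ((-3)*2 - 0*3)
= 21
Area = |21|/2 = 10.5

10.5


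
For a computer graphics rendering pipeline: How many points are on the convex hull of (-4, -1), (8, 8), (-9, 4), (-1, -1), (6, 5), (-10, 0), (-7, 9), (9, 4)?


Convex hull vertices (CCW): (-10, 0), (-4, -1), (-1, -1), (9, 4), (8, 8), (-7, 9), (-9, 4)
Count = 7

7


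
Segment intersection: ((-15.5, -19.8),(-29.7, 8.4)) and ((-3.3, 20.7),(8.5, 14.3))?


Cross products: d1=-555.98, d2=-314.1, d3=-919.14, d4=-1161.02
d1*d2 < 0 and d3*d4 < 0? no

No, they don't intersect


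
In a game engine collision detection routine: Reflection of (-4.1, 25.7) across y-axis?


Reflection over y-axis: (x,y) -> (-x,y)
(-4.1, 25.7) -> (4.1, 25.7)

(4.1, 25.7)


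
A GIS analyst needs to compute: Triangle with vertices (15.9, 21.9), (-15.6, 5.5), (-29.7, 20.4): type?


Side lengths squared: AB^2=1261.21, BC^2=420.82, CA^2=2081.61
Sorted: [420.82, 1261.21, 2081.61]
By sides: Scalene, By angles: Obtuse

Scalene, Obtuse


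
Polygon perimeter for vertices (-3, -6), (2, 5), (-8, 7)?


Sides: (-3, -6)->(2, 5): sqrt(146) = 12.083046, (2, 5)->(-8, 7): sqrt(104) = 10.198039, (-8, 7)->(-3, -6): sqrt(194) = 13.928388
Sum = 36.209473
Perimeter = 36.2095

36.2095


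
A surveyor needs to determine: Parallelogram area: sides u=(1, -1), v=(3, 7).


|u x v| = |1*7 - (-1)*3|
= |7 - (-3)| = 10

10


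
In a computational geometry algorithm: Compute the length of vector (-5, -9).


|u| = sqrt((-5)^2 + (-9)^2) = sqrt(106) = 10.2956

10.2956


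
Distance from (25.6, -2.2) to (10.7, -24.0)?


dx=-14.9, dy=-21.8
d^2 = (-14.9)^2 + (-21.8)^2 = 697.25
d = sqrt(697.25) = 26.4055

26.4055


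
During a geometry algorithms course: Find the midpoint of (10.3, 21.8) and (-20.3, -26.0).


M = ((10.3+(-20.3))/2, (21.8+(-26))/2)
= (-5, -2.1)

(-5, -2.1)


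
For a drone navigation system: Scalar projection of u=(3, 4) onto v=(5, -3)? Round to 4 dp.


u.v = 3, |v| = sqrt(34) = 5.831
Scalar projection = u.v / |v| = 3 / sqrt(34) = 0.5145

0.5145


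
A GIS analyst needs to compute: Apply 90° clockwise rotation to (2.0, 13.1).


90° CW: (x,y) -> (y, -x)
(2,13.1) -> (13.1, -2)

(13.1, -2)


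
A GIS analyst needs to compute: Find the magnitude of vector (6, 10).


|u| = sqrt(6^2 + 10^2) = sqrt(136) = 11.6619

11.6619


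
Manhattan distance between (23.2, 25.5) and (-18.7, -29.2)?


|23.2-(-18.7)| + |25.5-(-29.2)| = 41.9 + 54.7 = 96.6

96.6


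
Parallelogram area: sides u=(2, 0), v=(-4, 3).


|u x v| = |2*3 - 0*(-4)|
= |6 - 0| = 6

6


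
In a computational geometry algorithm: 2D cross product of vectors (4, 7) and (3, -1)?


u x v = u_x*v_y - u_y*v_x = 4*(-1) - 7*3
= (-4) - 21 = -25

-25


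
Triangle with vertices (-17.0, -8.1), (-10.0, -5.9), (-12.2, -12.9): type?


Side lengths squared: AB^2=53.84, BC^2=53.84, CA^2=46.08
Sorted: [46.08, 53.84, 53.84]
By sides: Isosceles, By angles: Acute

Isosceles, Acute


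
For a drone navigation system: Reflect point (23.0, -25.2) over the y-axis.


Reflection over y-axis: (x,y) -> (-x,y)
(23, -25.2) -> (-23, -25.2)

(-23, -25.2)


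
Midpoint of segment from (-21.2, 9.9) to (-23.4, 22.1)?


M = (((-21.2)+(-23.4))/2, (9.9+22.1)/2)
= (-22.3, 16)

(-22.3, 16)


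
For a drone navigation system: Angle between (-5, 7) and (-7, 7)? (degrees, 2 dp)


u.v = 84, |u| = sqrt(74) = 8.6023, |v| = sqrt(98) = 9.8995
cos(theta) = u.v/(|u||v|) = 84/sqrt(7252) = 0.986394
theta = acos(0.986394) = 9.46 degrees

9.46 degrees


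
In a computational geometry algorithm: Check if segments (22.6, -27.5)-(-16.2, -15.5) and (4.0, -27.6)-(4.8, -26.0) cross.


Cross products: d1=-29.68, d2=42, d3=227.08, d4=155.4
d1*d2 < 0 and d3*d4 < 0? no

No, they don't intersect


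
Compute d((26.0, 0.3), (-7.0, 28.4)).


dx=-33, dy=28.1
d^2 = (-33)^2 + 28.1^2 = 1878.61
d = sqrt(1878.61) = 43.3429

43.3429


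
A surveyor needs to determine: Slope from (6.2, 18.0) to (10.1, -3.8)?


slope = (y2-y1)/(x2-x1) = ((-3.8)-18)/(10.1-6.2) = (-21.8)/3.9 = -5.5897

-5.5897


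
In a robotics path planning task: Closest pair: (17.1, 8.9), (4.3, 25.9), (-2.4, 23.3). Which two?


d(P0,P1) = 21.28, d(P0,P2) = 24.2407, d(P1,P2) = 7.1868
Closest: P1 and P2

Closest pair: (4.3, 25.9) and (-2.4, 23.3), distance = 7.1868


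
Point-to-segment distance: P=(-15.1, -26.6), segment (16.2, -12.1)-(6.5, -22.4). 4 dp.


Project P onto AB: t = 1 (clamped to [0,1])
Closest point on segment: (6.5, -22.4)
Distance: 22.0045

22.0045


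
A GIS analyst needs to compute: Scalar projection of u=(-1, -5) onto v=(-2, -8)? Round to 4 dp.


u.v = 42, |v| = sqrt(68) = 8.2462
Scalar projection = u.v / |v| = 42 / sqrt(68) = 5.0932

5.0932


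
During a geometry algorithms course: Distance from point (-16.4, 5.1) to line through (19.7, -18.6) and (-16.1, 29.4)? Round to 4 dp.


|cross product| = 884.34
|line direction| = sqrt(3585.64) = 59.8802
Distance = 884.34/sqrt(3585.64) = 14.7685

14.7685


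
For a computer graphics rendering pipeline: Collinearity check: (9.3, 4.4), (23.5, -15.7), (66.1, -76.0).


Cross product: (23.5-9.3)*((-76)-4.4) - ((-15.7)-4.4)*(66.1-9.3)
= 0

Yes, collinear


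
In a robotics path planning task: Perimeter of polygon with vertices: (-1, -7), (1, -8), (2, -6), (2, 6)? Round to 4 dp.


Sides: (-1, -7)->(1, -8): sqrt(5) = 2.236068, (1, -8)->(2, -6): sqrt(5) = 2.236068, (2, -6)->(2, 6): sqrt(144) = 12, (2, 6)->(-1, -7): sqrt(178) = 13.341664
Sum = 29.8138
Perimeter = 29.8138

29.8138


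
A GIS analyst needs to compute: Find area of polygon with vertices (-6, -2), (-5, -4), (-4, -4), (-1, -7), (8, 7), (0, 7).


Shoelace sum: ((-6)*(-4) - (-5)*(-2)) + ((-5)*(-4) - (-4)*(-4)) + ((-4)*(-7) - (-1)*(-4)) + ((-1)*7 - 8*(-7)) + (8*7 - 0*7) + (0*(-2) - (-6)*7)
= 189
Area = |189|/2 = 94.5

94.5


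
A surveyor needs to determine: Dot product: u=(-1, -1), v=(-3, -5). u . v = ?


u . v = u_x*v_x + u_y*v_y = (-1)*(-3) + (-1)*(-5)
= 3 + 5 = 8

8


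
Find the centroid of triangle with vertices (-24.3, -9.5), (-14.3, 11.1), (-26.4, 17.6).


Centroid = ((x_A+x_B+x_C)/3, (y_A+y_B+y_C)/3)
= (((-24.3)+(-14.3)+(-26.4))/3, ((-9.5)+11.1+17.6)/3)
= (-21.6667, 6.4)

(-21.6667, 6.4)


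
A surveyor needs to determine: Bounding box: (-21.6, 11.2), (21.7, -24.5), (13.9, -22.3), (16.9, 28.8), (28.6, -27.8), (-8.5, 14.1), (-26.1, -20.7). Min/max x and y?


x range: [-26.1, 28.6]
y range: [-27.8, 28.8]
Bounding box: (-26.1,-27.8) to (28.6,28.8)

(-26.1,-27.8) to (28.6,28.8)


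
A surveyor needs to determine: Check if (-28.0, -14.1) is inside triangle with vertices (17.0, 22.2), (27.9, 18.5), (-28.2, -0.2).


Cross products: AB x AP = -562.17, BC x BP = 783.53, CA x CP = -632.76
All same sign? no

No, outside


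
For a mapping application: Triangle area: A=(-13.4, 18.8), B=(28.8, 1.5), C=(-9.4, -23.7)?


Area = |x_A(y_B-y_C) + x_B(y_C-y_A) + x_C(y_A-y_B)|/2
= |(-337.68) + (-1224) + (-162.62)|/2
= 1724.3/2 = 862.15

862.15


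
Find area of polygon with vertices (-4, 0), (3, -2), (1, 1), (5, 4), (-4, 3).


Shoelace sum: ((-4)*(-2) - 3*0) + (3*1 - 1*(-2)) + (1*4 - 5*1) + (5*3 - (-4)*4) + ((-4)*0 - (-4)*3)
= 55
Area = |55|/2 = 27.5

27.5


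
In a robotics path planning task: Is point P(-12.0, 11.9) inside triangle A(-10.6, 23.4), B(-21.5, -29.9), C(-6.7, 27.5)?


Cross products: AB x AP = 50.73, BC x BP = 73.34, CA x CP = 39.11
All same sign? yes

Yes, inside


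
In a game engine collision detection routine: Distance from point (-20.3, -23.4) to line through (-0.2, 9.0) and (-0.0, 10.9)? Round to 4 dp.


|cross product| = 31.71
|line direction| = sqrt(3.65) = 1.9105
Distance = 31.71/sqrt(3.65) = 16.5978

16.5978


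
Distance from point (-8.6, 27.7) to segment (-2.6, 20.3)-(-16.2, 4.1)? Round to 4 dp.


Project P onto AB: t = 0 (clamped to [0,1])
Closest point on segment: (-2.6, 20.3)
Distance: 9.5268

9.5268


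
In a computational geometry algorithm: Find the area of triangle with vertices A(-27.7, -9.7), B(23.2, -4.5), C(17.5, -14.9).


Area = |x_A(y_B-y_C) + x_B(y_C-y_A) + x_C(y_A-y_B)|/2
= |(-288.08) + (-120.64) + (-91)|/2
= 499.72/2 = 249.86

249.86


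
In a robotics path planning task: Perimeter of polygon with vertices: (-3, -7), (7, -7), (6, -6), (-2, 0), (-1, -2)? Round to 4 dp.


Sides: (-3, -7)->(7, -7): sqrt(100) = 10, (7, -7)->(6, -6): sqrt(2) = 1.414214, (6, -6)->(-2, 0): sqrt(100) = 10, (-2, 0)->(-1, -2): sqrt(5) = 2.236068, (-1, -2)->(-3, -7): sqrt(29) = 5.385165
Sum = 29.035447
Perimeter = 29.0354

29.0354


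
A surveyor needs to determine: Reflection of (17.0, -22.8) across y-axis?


Reflection over y-axis: (x,y) -> (-x,y)
(17, -22.8) -> (-17, -22.8)

(-17, -22.8)


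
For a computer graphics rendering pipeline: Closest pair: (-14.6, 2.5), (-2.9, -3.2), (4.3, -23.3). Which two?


d(P0,P1) = 13.0146, d(P0,P2) = 31.982, d(P1,P2) = 21.3506
Closest: P0 and P1

Closest pair: (-14.6, 2.5) and (-2.9, -3.2), distance = 13.0146


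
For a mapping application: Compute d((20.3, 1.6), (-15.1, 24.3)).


dx=-35.4, dy=22.7
d^2 = (-35.4)^2 + 22.7^2 = 1768.45
d = sqrt(1768.45) = 42.0529

42.0529


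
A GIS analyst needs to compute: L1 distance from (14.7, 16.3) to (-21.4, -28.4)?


|14.7-(-21.4)| + |16.3-(-28.4)| = 36.1 + 44.7 = 80.8

80.8


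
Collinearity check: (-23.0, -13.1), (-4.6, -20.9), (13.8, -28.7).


Cross product: ((-4.6)-(-23))*((-28.7)-(-13.1)) - ((-20.9)-(-13.1))*(13.8-(-23))
= 0

Yes, collinear


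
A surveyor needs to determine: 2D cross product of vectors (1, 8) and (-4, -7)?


u x v = u_x*v_y - u_y*v_x = 1*(-7) - 8*(-4)
= (-7) - (-32) = 25

25


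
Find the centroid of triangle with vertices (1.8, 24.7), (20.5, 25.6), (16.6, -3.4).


Centroid = ((x_A+x_B+x_C)/3, (y_A+y_B+y_C)/3)
= ((1.8+20.5+16.6)/3, (24.7+25.6+(-3.4))/3)
= (12.9667, 15.6333)

(12.9667, 15.6333)


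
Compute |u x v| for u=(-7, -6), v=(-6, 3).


|u x v| = |(-7)*3 - (-6)*(-6)|
= |(-21) - 36| = 57

57


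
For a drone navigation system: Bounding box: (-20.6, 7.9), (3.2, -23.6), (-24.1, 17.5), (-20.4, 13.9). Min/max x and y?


x range: [-24.1, 3.2]
y range: [-23.6, 17.5]
Bounding box: (-24.1,-23.6) to (3.2,17.5)

(-24.1,-23.6) to (3.2,17.5)


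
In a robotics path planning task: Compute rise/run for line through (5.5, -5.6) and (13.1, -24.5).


slope = (y2-y1)/(x2-x1) = ((-24.5)-(-5.6))/(13.1-5.5) = (-18.9)/7.6 = -2.4868

-2.4868


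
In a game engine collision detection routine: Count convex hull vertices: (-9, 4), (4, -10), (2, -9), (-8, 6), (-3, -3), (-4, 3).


Convex hull vertices (CCW): (-9, 4), (2, -9), (4, -10), (-4, 3), (-8, 6)
Count = 5

5


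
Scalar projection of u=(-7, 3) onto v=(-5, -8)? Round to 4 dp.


u.v = 11, |v| = sqrt(89) = 9.434
Scalar projection = u.v / |v| = 11 / sqrt(89) = 1.166

1.166


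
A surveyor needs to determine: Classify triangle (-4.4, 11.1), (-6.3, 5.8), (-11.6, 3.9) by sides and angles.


Side lengths squared: AB^2=31.7, BC^2=31.7, CA^2=103.68
Sorted: [31.7, 31.7, 103.68]
By sides: Isosceles, By angles: Obtuse

Isosceles, Obtuse


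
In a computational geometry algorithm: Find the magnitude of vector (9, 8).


|u| = sqrt(9^2 + 8^2) = sqrt(145) = 12.0416

12.0416


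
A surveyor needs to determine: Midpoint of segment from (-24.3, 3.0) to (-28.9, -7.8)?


M = (((-24.3)+(-28.9))/2, (3+(-7.8))/2)
= (-26.6, -2.4)

(-26.6, -2.4)


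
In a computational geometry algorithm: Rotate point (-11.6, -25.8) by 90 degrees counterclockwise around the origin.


90° CCW: (x,y) -> (-y, x)
(-11.6,-25.8) -> (25.8, -11.6)

(25.8, -11.6)


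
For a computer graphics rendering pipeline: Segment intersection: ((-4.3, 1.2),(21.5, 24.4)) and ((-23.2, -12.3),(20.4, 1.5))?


Cross products: d1=327.78, d2=983.26, d3=90.18, d4=-565.3
d1*d2 < 0 and d3*d4 < 0? no

No, they don't intersect


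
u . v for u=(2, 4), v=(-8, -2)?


u . v = u_x*v_x + u_y*v_y = 2*(-8) + 4*(-2)
= (-16) + (-8) = -24

-24


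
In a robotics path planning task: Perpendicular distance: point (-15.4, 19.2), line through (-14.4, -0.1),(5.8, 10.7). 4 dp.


|cross product| = 400.66
|line direction| = sqrt(524.68) = 22.9059
Distance = 400.66/sqrt(524.68) = 17.4916

17.4916


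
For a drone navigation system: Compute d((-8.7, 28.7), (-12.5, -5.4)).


dx=-3.8, dy=-34.1
d^2 = (-3.8)^2 + (-34.1)^2 = 1177.25
d = sqrt(1177.25) = 34.3111

34.3111


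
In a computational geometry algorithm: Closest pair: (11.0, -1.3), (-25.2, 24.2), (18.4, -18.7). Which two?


d(P0,P1) = 44.2797, d(P0,P2) = 18.9082, d(P1,P2) = 61.1667
Closest: P0 and P2

Closest pair: (11.0, -1.3) and (18.4, -18.7), distance = 18.9082


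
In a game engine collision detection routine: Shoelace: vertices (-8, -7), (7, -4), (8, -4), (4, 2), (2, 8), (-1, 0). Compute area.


Shoelace sum: ((-8)*(-4) - 7*(-7)) + (7*(-4) - 8*(-4)) + (8*2 - 4*(-4)) + (4*8 - 2*2) + (2*0 - (-1)*8) + ((-1)*(-7) - (-8)*0)
= 160
Area = |160|/2 = 80

80


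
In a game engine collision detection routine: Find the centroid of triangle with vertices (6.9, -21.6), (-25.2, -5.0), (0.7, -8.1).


Centroid = ((x_A+x_B+x_C)/3, (y_A+y_B+y_C)/3)
= ((6.9+(-25.2)+0.7)/3, ((-21.6)+(-5)+(-8.1))/3)
= (-5.8667, -11.5667)

(-5.8667, -11.5667)


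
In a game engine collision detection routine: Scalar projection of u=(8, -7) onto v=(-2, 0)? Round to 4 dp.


u.v = -16, |v| = sqrt(4) = 2
Scalar projection = u.v / |v| = -16 / sqrt(4) = -8

-8


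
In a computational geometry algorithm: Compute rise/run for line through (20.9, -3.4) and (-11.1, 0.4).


slope = (y2-y1)/(x2-x1) = (0.4-(-3.4))/((-11.1)-20.9) = 3.8/(-32) = -0.1187

-0.1187


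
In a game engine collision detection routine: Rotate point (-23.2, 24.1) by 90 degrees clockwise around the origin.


90° CW: (x,y) -> (y, -x)
(-23.2,24.1) -> (24.1, 23.2)

(24.1, 23.2)


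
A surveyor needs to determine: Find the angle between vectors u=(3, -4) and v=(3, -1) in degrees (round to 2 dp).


u.v = 13, |u| = sqrt(25) = 5, |v| = sqrt(10) = 3.1623
cos(theta) = u.v/(|u||v|) = 13/sqrt(250) = 0.822192
theta = acos(0.822192) = 34.7 degrees

34.7 degrees


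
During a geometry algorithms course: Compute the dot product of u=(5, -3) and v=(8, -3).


u . v = u_x*v_x + u_y*v_y = 5*8 + (-3)*(-3)
= 40 + 9 = 49

49


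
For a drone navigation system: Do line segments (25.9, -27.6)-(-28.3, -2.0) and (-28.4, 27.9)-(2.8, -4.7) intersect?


Cross products: d1=38.58, d2=-929.62, d3=-1618.02, d4=-649.82
d1*d2 < 0 and d3*d4 < 0? no

No, they don't intersect


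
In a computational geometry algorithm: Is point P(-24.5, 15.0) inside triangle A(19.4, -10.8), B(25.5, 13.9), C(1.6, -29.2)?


Cross products: AB x AP = 1241.71, BC x BP = -2181.29, CA x CP = 1267
All same sign? no

No, outside


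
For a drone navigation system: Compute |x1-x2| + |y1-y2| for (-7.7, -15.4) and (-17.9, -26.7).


|(-7.7)-(-17.9)| + |(-15.4)-(-26.7)| = 10.2 + 11.3 = 21.5

21.5


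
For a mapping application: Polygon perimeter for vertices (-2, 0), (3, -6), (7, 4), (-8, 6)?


Sides: (-2, 0)->(3, -6): sqrt(61) = 7.81025, (3, -6)->(7, 4): sqrt(116) = 10.77033, (7, 4)->(-8, 6): sqrt(229) = 15.132746, (-8, 6)->(-2, 0): sqrt(72) = 8.485281
Sum = 42.198607
Perimeter = 42.1986

42.1986


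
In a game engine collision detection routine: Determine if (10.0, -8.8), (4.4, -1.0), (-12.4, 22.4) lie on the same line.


Cross product: (4.4-10)*(22.4-(-8.8)) - ((-1)-(-8.8))*((-12.4)-10)
= 0

Yes, collinear


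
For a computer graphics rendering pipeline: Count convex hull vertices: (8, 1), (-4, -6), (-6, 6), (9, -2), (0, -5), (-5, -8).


Convex hull vertices (CCW): (-6, 6), (-5, -8), (9, -2), (8, 1)
Count = 4

4


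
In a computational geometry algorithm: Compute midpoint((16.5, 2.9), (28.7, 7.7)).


M = ((16.5+28.7)/2, (2.9+7.7)/2)
= (22.6, 5.3)

(22.6, 5.3)


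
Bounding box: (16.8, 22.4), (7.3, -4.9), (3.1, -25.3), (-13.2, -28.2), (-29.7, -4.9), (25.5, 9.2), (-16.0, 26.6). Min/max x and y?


x range: [-29.7, 25.5]
y range: [-28.2, 26.6]
Bounding box: (-29.7,-28.2) to (25.5,26.6)

(-29.7,-28.2) to (25.5,26.6)


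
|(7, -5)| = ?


|u| = sqrt(7^2 + (-5)^2) = sqrt(74) = 8.6023

8.6023


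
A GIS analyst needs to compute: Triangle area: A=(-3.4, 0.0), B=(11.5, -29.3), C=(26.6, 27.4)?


Area = |x_A(y_B-y_C) + x_B(y_C-y_A) + x_C(y_A-y_B)|/2
= |192.78 + 315.1 + 779.38|/2
= 1287.26/2 = 643.63

643.63


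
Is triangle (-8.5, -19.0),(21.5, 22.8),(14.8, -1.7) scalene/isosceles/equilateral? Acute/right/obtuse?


Side lengths squared: AB^2=2647.24, BC^2=645.14, CA^2=842.18
Sorted: [645.14, 842.18, 2647.24]
By sides: Scalene, By angles: Obtuse

Scalene, Obtuse


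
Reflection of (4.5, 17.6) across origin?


Reflection over origin: (x,y) -> (-x,-y)
(4.5, 17.6) -> (-4.5, -17.6)

(-4.5, -17.6)


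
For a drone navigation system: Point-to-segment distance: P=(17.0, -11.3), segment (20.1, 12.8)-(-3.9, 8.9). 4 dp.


Project P onto AB: t = 0.2848 (clamped to [0,1])
Closest point on segment: (13.2643, 11.6892)
Distance: 23.2907

23.2907


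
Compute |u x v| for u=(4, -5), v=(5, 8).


|u x v| = |4*8 - (-5)*5|
= |32 - (-25)| = 57

57


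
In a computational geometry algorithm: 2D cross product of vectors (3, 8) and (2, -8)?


u x v = u_x*v_y - u_y*v_x = 3*(-8) - 8*2
= (-24) - 16 = -40

-40


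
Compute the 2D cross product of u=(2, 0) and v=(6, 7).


u x v = u_x*v_y - u_y*v_x = 2*7 - 0*6
= 14 - 0 = 14

14


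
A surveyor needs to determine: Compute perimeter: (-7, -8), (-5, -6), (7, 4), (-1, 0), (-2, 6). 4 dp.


Sides: (-7, -8)->(-5, -6): sqrt(8) = 2.828427, (-5, -6)->(7, 4): sqrt(244) = 15.620499, (7, 4)->(-1, 0): sqrt(80) = 8.944272, (-1, 0)->(-2, 6): sqrt(37) = 6.082763, (-2, 6)->(-7, -8): sqrt(221) = 14.866069
Sum = 48.34203
Perimeter = 48.342

48.342


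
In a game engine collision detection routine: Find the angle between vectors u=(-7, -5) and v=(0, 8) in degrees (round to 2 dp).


u.v = -40, |u| = sqrt(74) = 8.6023, |v| = sqrt(64) = 8
cos(theta) = u.v/(|u||v|) = -40/sqrt(4736) = -0.581238
theta = acos(-0.581238) = 125.54 degrees

125.54 degrees


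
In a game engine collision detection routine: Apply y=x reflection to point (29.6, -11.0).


Reflection over y=x: (x,y) -> (y,x)
(29.6, -11) -> (-11, 29.6)

(-11, 29.6)


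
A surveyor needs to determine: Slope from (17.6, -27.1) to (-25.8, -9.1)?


slope = (y2-y1)/(x2-x1) = ((-9.1)-(-27.1))/((-25.8)-17.6) = 18/(-43.4) = -0.4147

-0.4147


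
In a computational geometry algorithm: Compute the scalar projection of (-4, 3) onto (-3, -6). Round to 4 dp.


u.v = -6, |v| = sqrt(45) = 6.7082
Scalar projection = u.v / |v| = -6 / sqrt(45) = -0.8944

-0.8944


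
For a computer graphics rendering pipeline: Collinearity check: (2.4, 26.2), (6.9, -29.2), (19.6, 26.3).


Cross product: (6.9-2.4)*(26.3-26.2) - ((-29.2)-26.2)*(19.6-2.4)
= 953.33

No, not collinear


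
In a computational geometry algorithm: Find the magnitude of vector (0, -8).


|u| = sqrt(0^2 + (-8)^2) = sqrt(64) = 8

8


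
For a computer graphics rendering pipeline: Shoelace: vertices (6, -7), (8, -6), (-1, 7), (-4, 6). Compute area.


Shoelace sum: (6*(-6) - 8*(-7)) + (8*7 - (-1)*(-6)) + ((-1)*6 - (-4)*7) + ((-4)*(-7) - 6*6)
= 84
Area = |84|/2 = 42

42


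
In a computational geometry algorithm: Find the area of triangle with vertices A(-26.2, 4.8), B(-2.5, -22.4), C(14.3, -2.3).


Area = |x_A(y_B-y_C) + x_B(y_C-y_A) + x_C(y_A-y_B)|/2
= |526.62 + 17.75 + 388.96|/2
= 933.33/2 = 466.665

466.665


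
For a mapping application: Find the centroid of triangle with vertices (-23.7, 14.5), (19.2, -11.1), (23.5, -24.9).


Centroid = ((x_A+x_B+x_C)/3, (y_A+y_B+y_C)/3)
= (((-23.7)+19.2+23.5)/3, (14.5+(-11.1)+(-24.9))/3)
= (6.3333, -7.1667)

(6.3333, -7.1667)


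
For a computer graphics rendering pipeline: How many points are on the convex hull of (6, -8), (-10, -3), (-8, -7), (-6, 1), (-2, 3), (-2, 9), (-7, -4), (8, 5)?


Convex hull vertices (CCW): (-10, -3), (-8, -7), (6, -8), (8, 5), (-2, 9)
Count = 5

5


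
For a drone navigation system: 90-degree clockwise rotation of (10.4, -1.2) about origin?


90° CW: (x,y) -> (y, -x)
(10.4,-1.2) -> (-1.2, -10.4)

(-1.2, -10.4)


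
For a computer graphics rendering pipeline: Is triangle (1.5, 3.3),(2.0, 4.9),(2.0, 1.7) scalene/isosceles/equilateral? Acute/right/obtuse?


Side lengths squared: AB^2=2.81, BC^2=10.24, CA^2=2.81
Sorted: [2.81, 2.81, 10.24]
By sides: Isosceles, By angles: Obtuse

Isosceles, Obtuse


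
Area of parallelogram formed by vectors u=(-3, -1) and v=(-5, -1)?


|u x v| = |(-3)*(-1) - (-1)*(-5)|
= |3 - 5| = 2

2


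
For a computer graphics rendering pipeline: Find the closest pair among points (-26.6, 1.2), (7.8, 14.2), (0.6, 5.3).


d(P0,P1) = 36.7744, d(P0,P2) = 27.5073, d(P1,P2) = 11.4477
Closest: P1 and P2

Closest pair: (7.8, 14.2) and (0.6, 5.3), distance = 11.4477


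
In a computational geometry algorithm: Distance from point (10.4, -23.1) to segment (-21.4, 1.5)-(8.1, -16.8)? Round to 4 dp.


Project P onto AB: t = 1 (clamped to [0,1])
Closest point on segment: (8.1, -16.8)
Distance: 6.7067

6.7067


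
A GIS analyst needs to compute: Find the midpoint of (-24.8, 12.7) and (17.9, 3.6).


M = (((-24.8)+17.9)/2, (12.7+3.6)/2)
= (-3.45, 8.15)

(-3.45, 8.15)


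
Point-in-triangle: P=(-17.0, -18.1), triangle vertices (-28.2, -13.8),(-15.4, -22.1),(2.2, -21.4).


Cross products: AB x AP = 37.92, BC x BP = 71.52, CA x CP = 45.6
All same sign? yes

Yes, inside


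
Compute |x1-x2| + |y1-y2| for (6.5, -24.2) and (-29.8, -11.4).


|6.5-(-29.8)| + |(-24.2)-(-11.4)| = 36.3 + 12.8 = 49.1

49.1


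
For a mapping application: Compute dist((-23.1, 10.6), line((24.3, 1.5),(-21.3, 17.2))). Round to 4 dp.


|cross product| = 329.22
|line direction| = sqrt(2325.85) = 48.2271
Distance = 329.22/sqrt(2325.85) = 6.8265

6.8265


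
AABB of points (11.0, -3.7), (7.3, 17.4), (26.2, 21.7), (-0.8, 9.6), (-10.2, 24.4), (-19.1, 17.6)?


x range: [-19.1, 26.2]
y range: [-3.7, 24.4]
Bounding box: (-19.1,-3.7) to (26.2,24.4)

(-19.1,-3.7) to (26.2,24.4)


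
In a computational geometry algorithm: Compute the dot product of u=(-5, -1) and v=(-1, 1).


u . v = u_x*v_x + u_y*v_y = (-5)*(-1) + (-1)*1
= 5 + (-1) = 4

4


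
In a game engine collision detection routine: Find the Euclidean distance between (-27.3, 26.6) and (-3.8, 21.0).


dx=23.5, dy=-5.6
d^2 = 23.5^2 + (-5.6)^2 = 583.61
d = sqrt(583.61) = 24.158

24.158


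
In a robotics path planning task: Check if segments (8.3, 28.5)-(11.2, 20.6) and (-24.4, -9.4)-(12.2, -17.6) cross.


Cross products: d1=1655.28, d2=1389.92, d3=-368.24, d4=-102.88
d1*d2 < 0 and d3*d4 < 0? no

No, they don't intersect


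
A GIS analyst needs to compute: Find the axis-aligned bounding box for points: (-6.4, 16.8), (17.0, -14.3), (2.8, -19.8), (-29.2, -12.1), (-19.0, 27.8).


x range: [-29.2, 17]
y range: [-19.8, 27.8]
Bounding box: (-29.2,-19.8) to (17,27.8)

(-29.2,-19.8) to (17,27.8)


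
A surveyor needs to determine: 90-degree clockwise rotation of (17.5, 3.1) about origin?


90° CW: (x,y) -> (y, -x)
(17.5,3.1) -> (3.1, -17.5)

(3.1, -17.5)


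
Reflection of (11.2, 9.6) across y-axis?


Reflection over y-axis: (x,y) -> (-x,y)
(11.2, 9.6) -> (-11.2, 9.6)

(-11.2, 9.6)


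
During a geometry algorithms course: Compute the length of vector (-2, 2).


|u| = sqrt((-2)^2 + 2^2) = sqrt(8) = 2.8284

2.8284


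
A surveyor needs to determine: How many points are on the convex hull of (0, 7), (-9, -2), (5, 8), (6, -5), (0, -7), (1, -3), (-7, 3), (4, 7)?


Convex hull vertices (CCW): (-9, -2), (0, -7), (6, -5), (5, 8), (0, 7), (-7, 3)
Count = 6

6


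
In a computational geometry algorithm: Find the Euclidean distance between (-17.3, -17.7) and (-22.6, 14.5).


dx=-5.3, dy=32.2
d^2 = (-5.3)^2 + 32.2^2 = 1064.93
d = sqrt(1064.93) = 32.6333

32.6333


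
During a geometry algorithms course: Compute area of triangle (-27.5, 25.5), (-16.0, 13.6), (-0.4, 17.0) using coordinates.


Area = |x_A(y_B-y_C) + x_B(y_C-y_A) + x_C(y_A-y_B)|/2
= |93.5 + 136 + (-4.76)|/2
= 224.74/2 = 112.37

112.37


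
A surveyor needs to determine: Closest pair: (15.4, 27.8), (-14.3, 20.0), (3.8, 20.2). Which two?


d(P0,P1) = 30.7072, d(P0,P2) = 13.8679, d(P1,P2) = 18.1011
Closest: P0 and P2

Closest pair: (15.4, 27.8) and (3.8, 20.2), distance = 13.8679


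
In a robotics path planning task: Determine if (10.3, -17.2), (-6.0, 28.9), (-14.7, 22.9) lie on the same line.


Cross product: ((-6)-10.3)*(22.9-(-17.2)) - (28.9-(-17.2))*((-14.7)-10.3)
= 498.87

No, not collinear


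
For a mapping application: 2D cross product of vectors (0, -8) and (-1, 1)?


u x v = u_x*v_y - u_y*v_x = 0*1 - (-8)*(-1)
= 0 - 8 = -8

-8


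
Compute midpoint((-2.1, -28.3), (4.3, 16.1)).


M = (((-2.1)+4.3)/2, ((-28.3)+16.1)/2)
= (1.1, -6.1)

(1.1, -6.1)


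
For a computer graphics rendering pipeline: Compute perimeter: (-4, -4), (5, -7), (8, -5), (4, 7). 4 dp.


Sides: (-4, -4)->(5, -7): sqrt(90) = 9.486833, (5, -7)->(8, -5): sqrt(13) = 3.605551, (8, -5)->(4, 7): sqrt(160) = 12.649111, (4, 7)->(-4, -4): sqrt(185) = 13.601471
Sum = 39.342966
Perimeter = 39.343

39.343


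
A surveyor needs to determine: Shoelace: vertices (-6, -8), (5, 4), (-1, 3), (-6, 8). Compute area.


Shoelace sum: ((-6)*4 - 5*(-8)) + (5*3 - (-1)*4) + ((-1)*8 - (-6)*3) + ((-6)*(-8) - (-6)*8)
= 141
Area = |141|/2 = 70.5

70.5


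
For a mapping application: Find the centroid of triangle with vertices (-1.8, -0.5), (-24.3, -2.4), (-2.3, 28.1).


Centroid = ((x_A+x_B+x_C)/3, (y_A+y_B+y_C)/3)
= (((-1.8)+(-24.3)+(-2.3))/3, ((-0.5)+(-2.4)+28.1)/3)
= (-9.4667, 8.4)

(-9.4667, 8.4)


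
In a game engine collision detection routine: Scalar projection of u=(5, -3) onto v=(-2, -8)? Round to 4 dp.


u.v = 14, |v| = sqrt(68) = 8.2462
Scalar projection = u.v / |v| = 14 / sqrt(68) = 1.6977

1.6977


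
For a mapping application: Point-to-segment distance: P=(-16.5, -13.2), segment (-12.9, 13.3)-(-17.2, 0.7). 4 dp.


Project P onto AB: t = 1 (clamped to [0,1])
Closest point on segment: (-17.2, 0.7)
Distance: 13.9176

13.9176


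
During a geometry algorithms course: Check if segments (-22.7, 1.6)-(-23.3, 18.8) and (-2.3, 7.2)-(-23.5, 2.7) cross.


Cross products: d1=26.92, d2=-340.42, d3=-354.24, d4=13.1
d1*d2 < 0 and d3*d4 < 0? yes

Yes, they intersect


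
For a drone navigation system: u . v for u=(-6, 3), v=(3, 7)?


u . v = u_x*v_x + u_y*v_y = (-6)*3 + 3*7
= (-18) + 21 = 3

3


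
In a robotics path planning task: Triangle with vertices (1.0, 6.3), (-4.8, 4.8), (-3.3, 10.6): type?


Side lengths squared: AB^2=35.89, BC^2=35.89, CA^2=36.98
Sorted: [35.89, 35.89, 36.98]
By sides: Isosceles, By angles: Acute

Isosceles, Acute


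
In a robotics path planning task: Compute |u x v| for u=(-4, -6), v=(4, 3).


|u x v| = |(-4)*3 - (-6)*4|
= |(-12) - (-24)| = 12

12


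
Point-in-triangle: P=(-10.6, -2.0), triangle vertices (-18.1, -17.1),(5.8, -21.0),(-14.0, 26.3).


Cross products: AB x AP = 390.14, BC x BP = 399.52, CA x CP = 263.59
All same sign? yes

Yes, inside


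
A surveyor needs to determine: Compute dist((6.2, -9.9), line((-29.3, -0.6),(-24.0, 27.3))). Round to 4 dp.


|cross product| = 1039.74
|line direction| = sqrt(806.5) = 28.3989
Distance = 1039.74/sqrt(806.5) = 36.6119

36.6119


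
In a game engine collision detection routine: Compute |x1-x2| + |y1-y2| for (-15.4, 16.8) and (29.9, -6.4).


|(-15.4)-29.9| + |16.8-(-6.4)| = 45.3 + 23.2 = 68.5

68.5


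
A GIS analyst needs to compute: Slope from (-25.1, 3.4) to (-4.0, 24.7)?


slope = (y2-y1)/(x2-x1) = (24.7-3.4)/((-4)-(-25.1)) = 21.3/21.1 = 1.0095

1.0095


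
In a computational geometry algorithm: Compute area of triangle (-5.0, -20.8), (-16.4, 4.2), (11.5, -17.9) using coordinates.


Area = |x_A(y_B-y_C) + x_B(y_C-y_A) + x_C(y_A-y_B)|/2
= |(-110.5) + (-47.56) + (-287.5)|/2
= 445.56/2 = 222.78

222.78


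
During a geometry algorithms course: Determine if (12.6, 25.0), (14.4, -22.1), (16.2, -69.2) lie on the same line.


Cross product: (14.4-12.6)*((-69.2)-25) - ((-22.1)-25)*(16.2-12.6)
= 0

Yes, collinear


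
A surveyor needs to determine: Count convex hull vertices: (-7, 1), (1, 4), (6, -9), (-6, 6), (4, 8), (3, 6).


Convex hull vertices (CCW): (-7, 1), (6, -9), (4, 8), (-6, 6)
Count = 4

4


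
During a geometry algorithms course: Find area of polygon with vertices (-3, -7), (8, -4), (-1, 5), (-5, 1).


Shoelace sum: ((-3)*(-4) - 8*(-7)) + (8*5 - (-1)*(-4)) + ((-1)*1 - (-5)*5) + ((-5)*(-7) - (-3)*1)
= 166
Area = |166|/2 = 83

83


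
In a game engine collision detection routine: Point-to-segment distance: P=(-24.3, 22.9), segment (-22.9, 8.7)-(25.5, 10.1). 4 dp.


Project P onto AB: t = 0 (clamped to [0,1])
Closest point on segment: (-22.9, 8.7)
Distance: 14.2688

14.2688


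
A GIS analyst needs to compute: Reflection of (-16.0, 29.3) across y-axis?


Reflection over y-axis: (x,y) -> (-x,y)
(-16, 29.3) -> (16, 29.3)

(16, 29.3)


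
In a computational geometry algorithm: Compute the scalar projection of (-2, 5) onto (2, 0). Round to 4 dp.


u.v = -4, |v| = sqrt(4) = 2
Scalar projection = u.v / |v| = -4 / sqrt(4) = -2

-2


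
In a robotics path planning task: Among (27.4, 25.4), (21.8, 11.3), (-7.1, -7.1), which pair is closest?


d(P0,P1) = 15.1714, d(P0,P2) = 47.3973, d(P1,P2) = 34.2603
Closest: P0 and P1

Closest pair: (27.4, 25.4) and (21.8, 11.3), distance = 15.1714


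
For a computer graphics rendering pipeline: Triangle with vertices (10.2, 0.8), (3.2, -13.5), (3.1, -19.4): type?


Side lengths squared: AB^2=253.49, BC^2=34.82, CA^2=458.45
Sorted: [34.82, 253.49, 458.45]
By sides: Scalene, By angles: Obtuse

Scalene, Obtuse


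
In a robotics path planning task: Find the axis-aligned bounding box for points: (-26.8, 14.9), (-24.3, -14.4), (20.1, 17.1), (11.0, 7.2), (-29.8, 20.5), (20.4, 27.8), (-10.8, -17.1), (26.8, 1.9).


x range: [-29.8, 26.8]
y range: [-17.1, 27.8]
Bounding box: (-29.8,-17.1) to (26.8,27.8)

(-29.8,-17.1) to (26.8,27.8)


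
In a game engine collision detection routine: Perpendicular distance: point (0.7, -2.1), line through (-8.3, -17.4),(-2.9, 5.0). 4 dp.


|cross product| = 118.98
|line direction| = sqrt(530.92) = 23.0417
Distance = 118.98/sqrt(530.92) = 5.1637

5.1637


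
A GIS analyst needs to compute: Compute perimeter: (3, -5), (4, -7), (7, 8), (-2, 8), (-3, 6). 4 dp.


Sides: (3, -5)->(4, -7): sqrt(5) = 2.236068, (4, -7)->(7, 8): sqrt(234) = 15.297059, (7, 8)->(-2, 8): sqrt(81) = 9, (-2, 8)->(-3, 6): sqrt(5) = 2.236068, (-3, 6)->(3, -5): sqrt(157) = 12.529964
Sum = 41.299159
Perimeter = 41.2992

41.2992


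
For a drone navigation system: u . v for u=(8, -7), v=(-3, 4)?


u . v = u_x*v_x + u_y*v_y = 8*(-3) + (-7)*4
= (-24) + (-28) = -52

-52


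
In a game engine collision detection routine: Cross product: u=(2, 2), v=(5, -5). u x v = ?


u x v = u_x*v_y - u_y*v_x = 2*(-5) - 2*5
= (-10) - 10 = -20

-20


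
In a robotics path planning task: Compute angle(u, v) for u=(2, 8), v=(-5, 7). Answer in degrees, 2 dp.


u.v = 46, |u| = sqrt(68) = 8.2462, |v| = sqrt(74) = 8.6023
cos(theta) = u.v/(|u||v|) = 46/sqrt(5032) = 0.648466
theta = acos(0.648466) = 49.57 degrees

49.57 degrees


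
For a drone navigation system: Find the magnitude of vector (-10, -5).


|u| = sqrt((-10)^2 + (-5)^2) = sqrt(125) = 11.1803

11.1803


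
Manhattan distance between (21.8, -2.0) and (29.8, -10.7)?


|21.8-29.8| + |(-2)-(-10.7)| = 8 + 8.7 = 16.7

16.7


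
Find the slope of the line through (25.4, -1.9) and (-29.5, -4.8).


slope = (y2-y1)/(x2-x1) = ((-4.8)-(-1.9))/((-29.5)-25.4) = (-2.9)/(-54.9) = 0.0528

0.0528


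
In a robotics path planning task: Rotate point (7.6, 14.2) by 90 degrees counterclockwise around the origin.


90° CCW: (x,y) -> (-y, x)
(7.6,14.2) -> (-14.2, 7.6)

(-14.2, 7.6)


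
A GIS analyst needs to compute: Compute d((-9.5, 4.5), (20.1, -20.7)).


dx=29.6, dy=-25.2
d^2 = 29.6^2 + (-25.2)^2 = 1511.2
d = sqrt(1511.2) = 38.8742

38.8742


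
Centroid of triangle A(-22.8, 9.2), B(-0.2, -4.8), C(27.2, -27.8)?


Centroid = ((x_A+x_B+x_C)/3, (y_A+y_B+y_C)/3)
= (((-22.8)+(-0.2)+27.2)/3, (9.2+(-4.8)+(-27.8))/3)
= (1.4, -7.8)

(1.4, -7.8)


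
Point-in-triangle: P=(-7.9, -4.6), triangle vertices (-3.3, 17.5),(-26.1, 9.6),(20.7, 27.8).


Cross products: AB x AP = 467.54, BC x BP = -995.8, CA x CP = 483.02
All same sign? no

No, outside


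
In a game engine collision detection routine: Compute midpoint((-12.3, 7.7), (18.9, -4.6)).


M = (((-12.3)+18.9)/2, (7.7+(-4.6))/2)
= (3.3, 1.55)

(3.3, 1.55)


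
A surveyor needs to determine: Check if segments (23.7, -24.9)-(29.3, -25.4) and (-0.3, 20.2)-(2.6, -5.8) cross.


Cross products: d1=493.21, d2=637.36, d3=240.56, d4=96.41
d1*d2 < 0 and d3*d4 < 0? no

No, they don't intersect


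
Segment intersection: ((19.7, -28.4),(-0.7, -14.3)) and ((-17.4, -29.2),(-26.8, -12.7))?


Cross products: d1=-619.67, d2=-415.61, d3=539.43, d4=335.37
d1*d2 < 0 and d3*d4 < 0? no

No, they don't intersect


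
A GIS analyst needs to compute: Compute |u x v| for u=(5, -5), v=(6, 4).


|u x v| = |5*4 - (-5)*6|
= |20 - (-30)| = 50

50


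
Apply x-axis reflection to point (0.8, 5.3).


Reflection over x-axis: (x,y) -> (x,-y)
(0.8, 5.3) -> (0.8, -5.3)

(0.8, -5.3)


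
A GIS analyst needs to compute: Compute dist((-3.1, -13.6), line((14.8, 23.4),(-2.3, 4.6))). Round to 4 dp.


|cross product| = 296.18
|line direction| = sqrt(645.85) = 25.4136
Distance = 296.18/sqrt(645.85) = 11.6544

11.6544
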